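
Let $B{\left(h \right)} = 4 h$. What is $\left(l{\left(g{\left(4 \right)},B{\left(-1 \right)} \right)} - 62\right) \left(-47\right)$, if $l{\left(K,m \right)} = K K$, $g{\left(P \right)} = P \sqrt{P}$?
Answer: $-94$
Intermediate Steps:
$g{\left(P \right)} = P^{\frac{3}{2}}$
$l{\left(K,m \right)} = K^{2}$
$\left(l{\left(g{\left(4 \right)},B{\left(-1 \right)} \right)} - 62\right) \left(-47\right) = \left(\left(4^{\frac{3}{2}}\right)^{2} - 62\right) \left(-47\right) = \left(8^{2} - 62\right) \left(-47\right) = \left(64 - 62\right) \left(-47\right) = 2 \left(-47\right) = -94$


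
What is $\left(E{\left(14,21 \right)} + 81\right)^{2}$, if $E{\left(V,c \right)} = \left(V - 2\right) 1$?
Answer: $8649$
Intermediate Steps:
$E{\left(V,c \right)} = -2 + V$ ($E{\left(V,c \right)} = \left(-2 + V\right) 1 = -2 + V$)
$\left(E{\left(14,21 \right)} + 81\right)^{2} = \left(\left(-2 + 14\right) + 81\right)^{2} = \left(12 + 81\right)^{2} = 93^{2} = 8649$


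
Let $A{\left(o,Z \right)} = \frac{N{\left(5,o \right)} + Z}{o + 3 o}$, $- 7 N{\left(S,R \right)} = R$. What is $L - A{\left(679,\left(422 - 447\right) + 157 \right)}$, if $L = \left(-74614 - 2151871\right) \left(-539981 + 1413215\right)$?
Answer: $- \frac{754366052166125}{388} \approx -1.9442 \cdot 10^{12}$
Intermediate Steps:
$N{\left(S,R \right)} = - \frac{R}{7}$
$L = -1944242402490$ ($L = \left(-2226485\right) 873234 = -1944242402490$)
$A{\left(o,Z \right)} = \frac{Z - \frac{o}{7}}{4 o}$ ($A{\left(o,Z \right)} = \frac{- \frac{o}{7} + Z}{o + 3 o} = \frac{Z - \frac{o}{7}}{4 o}$)
$L - A{\left(679,\left(422 - 447\right) + 157 \right)} = -1944242402490 - \frac{\left(-1\right) 679 + 7 \left(\left(422 - 447\right) + 157\right)}{28 \cdot 679} = -1944242402490 - \frac{1}{28} \cdot \frac{1}{679} \left(-679 + 7 \left(-25 + 157\right)\right) = -1944242402490 - \frac{1}{28} \cdot \frac{1}{679} \left(-679 + 7 \cdot 132\right) = -1944242402490 - \frac{1}{28} \cdot \frac{1}{679} \left(-679 + 924\right) = -1944242402490 - \frac{1}{28} \cdot \frac{1}{679} \cdot 245 = -1944242402490 - \frac{5}{388} = - \frac{754366052166125}{388}$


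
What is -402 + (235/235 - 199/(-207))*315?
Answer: 4964/23 ≈ 215.83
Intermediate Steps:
-402 + (235/235 - 199/(-207))*315 = -402 + (235*(1/235) - 199*(-1/207))*315 = -402 + (1 + 199/207)*315 = -402 + (406/207)*315 = -402 + 14210/23 = 4964/23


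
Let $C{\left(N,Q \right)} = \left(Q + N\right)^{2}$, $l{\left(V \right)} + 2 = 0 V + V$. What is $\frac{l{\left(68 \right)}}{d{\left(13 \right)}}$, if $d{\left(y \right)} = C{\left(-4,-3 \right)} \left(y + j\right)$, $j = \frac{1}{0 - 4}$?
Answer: $\frac{88}{833} \approx 0.10564$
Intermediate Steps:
$j = - \frac{1}{4}$ ($j = \frac{1}{-4} = - \frac{1}{4} \approx -0.25$)
$l{\left(V \right)} = -2 + V$ ($l{\left(V \right)} = -2 + \left(0 V + V\right) = -2 + \left(0 + V\right) = -2 + V$)
$C{\left(N,Q \right)} = \left(N + Q\right)^{2}$
$d{\left(y \right)} = - \frac{49}{4} + 49 y$ ($d{\left(y \right)} = \left(-4 - 3\right)^{2} \left(y - \frac{1}{4}\right) = \left(-7\right)^{2} \left(- \frac{1}{4} + y\right) = 49 \left(- \frac{1}{4} + y\right) = - \frac{49}{4} + 49 y$)
$\frac{l{\left(68 \right)}}{d{\left(13 \right)}} = \frac{-2 + 68}{- \frac{49}{4} + 49 \cdot 13} = \frac{66}{- \frac{49}{4} + 637} = \frac{66}{\frac{2499}{4}} = 66 \cdot \frac{4}{2499} = \frac{88}{833}$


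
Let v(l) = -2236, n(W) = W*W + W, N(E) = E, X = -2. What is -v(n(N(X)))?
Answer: 2236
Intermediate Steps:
n(W) = W + W² (n(W) = W² + W = W + W²)
-v(n(N(X))) = -1*(-2236) = 2236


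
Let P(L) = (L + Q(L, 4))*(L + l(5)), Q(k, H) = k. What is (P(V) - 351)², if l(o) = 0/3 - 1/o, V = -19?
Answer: 3583449/25 ≈ 1.4334e+5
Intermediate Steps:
l(o) = -1/o (l(o) = 0*(⅓) - 1/o = 0 - 1/o = -1/o)
P(L) = 2*L*(-⅕ + L) (P(L) = (L + L)*(L - 1/5) = (2*L)*(L - 1*⅕) = (2*L)*(L - ⅕) = (2*L)*(-⅕ + L) = 2*L*(-⅕ + L))
(P(V) - 351)² = ((⅖)*(-19)*(-1 + 5*(-19)) - 351)² = ((⅖)*(-19)*(-1 - 95) - 351)² = ((⅖)*(-19)*(-96) - 351)² = (3648/5 - 351)² = (1893/5)² = 3583449/25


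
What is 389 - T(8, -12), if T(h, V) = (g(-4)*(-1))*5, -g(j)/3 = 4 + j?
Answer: 389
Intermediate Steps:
g(j) = -12 - 3*j (g(j) = -3*(4 + j) = -12 - 3*j)
T(h, V) = 0 (T(h, V) = ((-12 - 3*(-4))*(-1))*5 = ((-12 + 12)*(-1))*5 = (0*(-1))*5 = 0*5 = 0)
389 - T(8, -12) = 389 - 1*0 = 389 + 0 = 389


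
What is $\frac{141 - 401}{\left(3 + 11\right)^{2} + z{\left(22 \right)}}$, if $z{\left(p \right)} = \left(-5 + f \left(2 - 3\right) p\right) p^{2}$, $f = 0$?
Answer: $\frac{65}{556} \approx 0.11691$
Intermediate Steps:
$z{\left(p \right)} = - 5 p^{2}$ ($z{\left(p \right)} = \left(-5 + 0 \left(2 - 3\right) p\right) p^{2} = \left(-5 + 0 \left(- p\right)\right) p^{2} = \left(-5 + 0\right) p^{2} = - 5 p^{2}$)
$\frac{141 - 401}{\left(3 + 11\right)^{2} + z{\left(22 \right)}} = \frac{141 - 401}{\left(3 + 11\right)^{2} - 5 \cdot 22^{2}} = - \frac{260}{14^{2} - 2420} = - \frac{260}{196 - 2420} = - \frac{260}{-2224} = \left(-260\right) \left(- \frac{1}{2224}\right) = \frac{65}{556}$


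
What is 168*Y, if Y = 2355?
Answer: 395640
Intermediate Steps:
168*Y = 168*2355 = 395640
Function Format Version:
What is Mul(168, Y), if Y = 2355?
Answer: 395640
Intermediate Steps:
Mul(168, Y) = Mul(168, 2355) = 395640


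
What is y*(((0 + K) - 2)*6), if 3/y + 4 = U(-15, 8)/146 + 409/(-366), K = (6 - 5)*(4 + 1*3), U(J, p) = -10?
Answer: -2404620/138559 ≈ -17.354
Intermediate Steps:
K = 7 (K = 1*(4 + 3) = 1*7 = 7)
y = -80154/138559 (y = 3/(-4 + (-10/146 + 409/(-366))) = 3/(-4 + (-10*1/146 + 409*(-1/366))) = 3/(-4 + (-5/73 - 409/366)) = 3/(-4 - 31687/26718) = 3/(-138559/26718) = 3*(-26718/138559) = -80154/138559 ≈ -0.57848)
y*(((0 + K) - 2)*6) = -80154*((0 + 7) - 2)*6/138559 = -80154*(7 - 2)*6/138559 = -400770*6/138559 = -80154/138559*30 = -2404620/138559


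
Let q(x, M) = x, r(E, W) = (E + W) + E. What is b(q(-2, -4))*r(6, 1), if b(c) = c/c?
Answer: 13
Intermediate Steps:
r(E, W) = W + 2*E
b(c) = 1
b(q(-2, -4))*r(6, 1) = 1*(1 + 2*6) = 1*(1 + 12) = 1*13 = 13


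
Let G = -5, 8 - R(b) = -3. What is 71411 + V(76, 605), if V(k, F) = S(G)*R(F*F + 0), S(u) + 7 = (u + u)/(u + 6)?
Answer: 71224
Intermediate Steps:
R(b) = 11 (R(b) = 8 - 1*(-3) = 8 + 3 = 11)
S(u) = -7 + 2*u/(6 + u) (S(u) = -7 + (u + u)/(u + 6) = -7 + (2*u)/(6 + u) = -7 + 2*u/(6 + u))
V(k, F) = -187 (V(k, F) = ((-42 - 5*(-5))/(6 - 5))*11 = ((-42 + 25)/1)*11 = (1*(-17))*11 = -17*11 = -187)
71411 + V(76, 605) = 71411 - 187 = 71224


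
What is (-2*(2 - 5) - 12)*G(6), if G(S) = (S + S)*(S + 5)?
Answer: -792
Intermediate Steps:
G(S) = 2*S*(5 + S) (G(S) = (2*S)*(5 + S) = 2*S*(5 + S))
(-2*(2 - 5) - 12)*G(6) = (-2*(2 - 5) - 12)*(2*6*(5 + 6)) = (-2*(-3) - 12)*(2*6*11) = (6 - 12)*132 = -6*132 = -792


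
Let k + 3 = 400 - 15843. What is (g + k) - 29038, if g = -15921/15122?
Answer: -672702969/15122 ≈ -44485.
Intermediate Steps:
k = -15446 (k = -3 + (400 - 15843) = -3 - 15443 = -15446)
g = -15921/15122 (g = -15921*1/15122 = -15921/15122 ≈ -1.0528)
(g + k) - 29038 = (-15921/15122 - 15446) - 29038 = -233590333/15122 - 29038 = -672702969/15122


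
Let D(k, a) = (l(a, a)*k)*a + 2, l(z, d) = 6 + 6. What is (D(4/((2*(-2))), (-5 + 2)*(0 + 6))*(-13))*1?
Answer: -2834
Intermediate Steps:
l(z, d) = 12
D(k, a) = 2 + 12*a*k (D(k, a) = (12*k)*a + 2 = 12*a*k + 2 = 2 + 12*a*k)
(D(4/((2*(-2))), (-5 + 2)*(0 + 6))*(-13))*1 = ((2 + 12*((-5 + 2)*(0 + 6))*(4/((2*(-2)))))*(-13))*1 = ((2 + 12*(-3*6)*(4/(-4)))*(-13))*1 = ((2 + 12*(-18)*(4*(-¼)))*(-13))*1 = ((2 + 12*(-18)*(-1))*(-13))*1 = ((2 + 216)*(-13))*1 = (218*(-13))*1 = -2834*1 = -2834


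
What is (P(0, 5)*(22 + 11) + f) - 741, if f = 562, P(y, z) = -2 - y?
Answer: -245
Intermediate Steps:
(P(0, 5)*(22 + 11) + f) - 741 = ((-2 - 1*0)*(22 + 11) + 562) - 741 = ((-2 + 0)*33 + 562) - 741 = (-2*33 + 562) - 741 = (-66 + 562) - 741 = 496 - 741 = -245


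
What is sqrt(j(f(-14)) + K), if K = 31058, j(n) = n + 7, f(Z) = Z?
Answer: sqrt(31051) ≈ 176.21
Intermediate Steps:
j(n) = 7 + n
sqrt(j(f(-14)) + K) = sqrt((7 - 14) + 31058) = sqrt(-7 + 31058) = sqrt(31051)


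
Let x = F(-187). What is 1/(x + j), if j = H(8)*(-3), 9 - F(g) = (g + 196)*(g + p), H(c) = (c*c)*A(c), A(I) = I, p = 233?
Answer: -1/1941 ≈ -0.00051520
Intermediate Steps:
H(c) = c**3 (H(c) = (c*c)*c = c**2*c = c**3)
F(g) = 9 - (196 + g)*(233 + g) (F(g) = 9 - (g + 196)*(g + 233) = 9 - (196 + g)*(233 + g))
x = -405 (x = -45659 - 1*(-187)**2 - 429*(-187) = -45659 - 1*34969 + 80223 = -45659 - 34969 + 80223 = -405)
j = -1536 (j = 8**3*(-3) = 512*(-3) = -1536)
1/(x + j) = 1/(-405 - 1536) = 1/(-1941) = -1/1941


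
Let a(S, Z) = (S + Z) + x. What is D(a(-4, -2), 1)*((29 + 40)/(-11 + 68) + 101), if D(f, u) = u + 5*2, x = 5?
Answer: 21362/19 ≈ 1124.3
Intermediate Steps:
a(S, Z) = 5 + S + Z (a(S, Z) = (S + Z) + 5 = 5 + S + Z)
D(f, u) = 10 + u (D(f, u) = u + 10 = 10 + u)
D(a(-4, -2), 1)*((29 + 40)/(-11 + 68) + 101) = (10 + 1)*((29 + 40)/(-11 + 68) + 101) = 11*(69/57 + 101) = 11*(69*(1/57) + 101) = 11*(23/19 + 101) = 11*(1942/19) = 21362/19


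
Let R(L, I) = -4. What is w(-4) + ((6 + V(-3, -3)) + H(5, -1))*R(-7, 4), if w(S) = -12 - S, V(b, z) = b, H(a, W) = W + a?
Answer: -36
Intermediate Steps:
w(-4) + ((6 + V(-3, -3)) + H(5, -1))*R(-7, 4) = (-12 - 1*(-4)) + ((6 - 3) + (-1 + 5))*(-4) = (-12 + 4) + (3 + 4)*(-4) = -8 + 7*(-4) = -8 - 28 = -36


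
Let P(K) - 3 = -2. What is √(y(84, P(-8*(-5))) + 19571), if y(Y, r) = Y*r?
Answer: √19655 ≈ 140.20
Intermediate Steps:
P(K) = 1 (P(K) = 3 - 2 = 1)
√(y(84, P(-8*(-5))) + 19571) = √(84*1 + 19571) = √(84 + 19571) = √19655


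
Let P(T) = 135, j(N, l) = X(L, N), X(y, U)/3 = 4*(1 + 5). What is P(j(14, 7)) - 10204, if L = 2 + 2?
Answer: -10069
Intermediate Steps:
L = 4
X(y, U) = 72 (X(y, U) = 3*(4*(1 + 5)) = 3*(4*6) = 3*24 = 72)
j(N, l) = 72
P(j(14, 7)) - 10204 = 135 - 10204 = -10069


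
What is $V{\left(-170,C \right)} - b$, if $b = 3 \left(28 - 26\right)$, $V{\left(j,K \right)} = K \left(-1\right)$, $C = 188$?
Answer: $-194$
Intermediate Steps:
$V{\left(j,K \right)} = - K$
$b = 6$ ($b = 3 \cdot 2 = 6$)
$V{\left(-170,C \right)} - b = \left(-1\right) 188 - 6 = -188 - 6 = -194$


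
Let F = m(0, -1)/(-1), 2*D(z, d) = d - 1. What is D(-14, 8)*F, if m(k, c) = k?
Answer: 0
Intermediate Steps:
D(z, d) = -1/2 + d/2 (D(z, d) = (d - 1)/2 = (-1 + d)/2 = -1/2 + d/2)
F = 0 (F = 0/(-1) = 0*(-1) = 0)
D(-14, 8)*F = (-1/2 + (1/2)*8)*0 = (-1/2 + 4)*0 = (7/2)*0 = 0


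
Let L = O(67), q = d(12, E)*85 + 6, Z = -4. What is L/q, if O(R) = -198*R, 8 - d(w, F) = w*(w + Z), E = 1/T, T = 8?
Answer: 6633/3737 ≈ 1.7750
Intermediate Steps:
E = ⅛ (E = 1/8 = ⅛ ≈ 0.12500)
d(w, F) = 8 - w*(-4 + w) (d(w, F) = 8 - w*(w - 4) = 8 - w*(-4 + w))
q = -7474 (q = (8 - 1*12² + 4*12)*85 + 6 = (8 - 1*144 + 48)*85 + 6 = (8 - 144 + 48)*85 + 6 = -88*85 + 6 = -7480 + 6 = -7474)
L = -13266 (L = -198*67 = -13266)
L/q = -13266/(-7474) = -13266*(-1/7474) = 6633/3737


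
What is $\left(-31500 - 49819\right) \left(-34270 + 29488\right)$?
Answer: $388867458$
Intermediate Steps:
$\left(-31500 - 49819\right) \left(-34270 + 29488\right) = \left(-81319\right) \left(-4782\right) = 388867458$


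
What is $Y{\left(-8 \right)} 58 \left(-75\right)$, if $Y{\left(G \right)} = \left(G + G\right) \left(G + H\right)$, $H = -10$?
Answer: $-1252800$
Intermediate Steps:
$Y{\left(G \right)} = 2 G \left(-10 + G\right)$ ($Y{\left(G \right)} = \left(G + G\right) \left(G - 10\right) = 2 G \left(-10 + G\right)$)
$Y{\left(-8 \right)} 58 \left(-75\right) = 2 \left(-8\right) \left(-10 - 8\right) 58 \left(-75\right) = 2 \left(-8\right) \left(-18\right) 58 \left(-75\right) = 288 \cdot 58 \left(-75\right) = 16704 \left(-75\right) = -1252800$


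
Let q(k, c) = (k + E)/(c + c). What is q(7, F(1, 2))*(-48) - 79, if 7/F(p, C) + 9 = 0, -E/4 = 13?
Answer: -10273/7 ≈ -1467.6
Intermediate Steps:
E = -52 (E = -4*13 = -52)
F(p, C) = -7/9 (F(p, C) = 7/(-9 + 0) = 7/(-9) = 7*(-⅑) = -7/9)
q(k, c) = (-52 + k)/(2*c) (q(k, c) = (k - 52)/(c + c) = (-52 + k)/((2*c)) = (-52 + k)*(1/(2*c)) = (-52 + k)/(2*c))
q(7, F(1, 2))*(-48) - 79 = ((-52 + 7)/(2*(-7/9)))*(-48) - 79 = ((½)*(-9/7)*(-45))*(-48) - 79 = (405/14)*(-48) - 79 = -9720/7 - 79 = -10273/7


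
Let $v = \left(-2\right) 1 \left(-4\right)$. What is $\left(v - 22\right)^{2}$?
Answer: $196$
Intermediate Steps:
$v = 8$ ($v = \left(-2\right) \left(-4\right) = 8$)
$\left(v - 22\right)^{2} = \left(8 - 22\right)^{2} = \left(-14\right)^{2} = 196$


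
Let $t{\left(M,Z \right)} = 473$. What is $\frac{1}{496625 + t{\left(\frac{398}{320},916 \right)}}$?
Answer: $\frac{1}{497098} \approx 2.0117 \cdot 10^{-6}$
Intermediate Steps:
$\frac{1}{496625 + t{\left(\frac{398}{320},916 \right)}} = \frac{1}{496625 + 473} = \frac{1}{497098}$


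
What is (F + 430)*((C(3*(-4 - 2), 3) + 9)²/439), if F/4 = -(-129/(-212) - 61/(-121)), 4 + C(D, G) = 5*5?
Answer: 2456144100/2815307 ≈ 872.42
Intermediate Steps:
C(D, G) = 21 (C(D, G) = -4 + 5*5 = -4 + 25 = 21)
F = -28541/6413 (F = 4*(-(-129/(-212) - 61/(-121))) = 4*(-(-129*(-1/212) - 61*(-1/121))) = 4*(-(129/212 + 61/121)) = 4*(-1*28541/25652) = 4*(-28541/25652) = -28541/6413 ≈ -4.4505)
(F + 430)*((C(3*(-4 - 2), 3) + 9)²/439) = (-28541/6413 + 430)*((21 + 9)²/439) = 2729049*(30²*(1/439))/6413 = 2729049*(900*(1/439))/6413 = (2729049/6413)*(900/439) = 2456144100/2815307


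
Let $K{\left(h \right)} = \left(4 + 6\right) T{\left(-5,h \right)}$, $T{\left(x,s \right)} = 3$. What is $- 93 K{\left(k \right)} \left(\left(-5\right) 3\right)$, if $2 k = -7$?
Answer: $41850$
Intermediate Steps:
$k = - \frac{7}{2}$ ($k = \frac{1}{2} \left(-7\right) = - \frac{7}{2} \approx -3.5$)
$K{\left(h \right)} = 30$ ($K{\left(h \right)} = \left(4 + 6\right) 3 = 10 \cdot 3 = 30$)
$- 93 K{\left(k \right)} \left(\left(-5\right) 3\right) = \left(-93\right) 30 \left(\left(-5\right) 3\right) = \left(-2790\right) \left(-15\right) = 41850$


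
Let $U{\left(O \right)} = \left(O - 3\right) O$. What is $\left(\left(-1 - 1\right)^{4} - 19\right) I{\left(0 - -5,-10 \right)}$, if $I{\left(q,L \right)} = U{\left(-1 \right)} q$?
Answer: $-60$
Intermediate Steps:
$U{\left(O \right)} = O \left(-3 + O\right)$ ($U{\left(O \right)} = \left(-3 + O\right) O = O \left(-3 + O\right)$)
$I{\left(q,L \right)} = 4 q$ ($I{\left(q,L \right)} = - (-3 - 1) q = \left(-1\right) \left(-4\right) q = 4 q$)
$\left(\left(-1 - 1\right)^{4} - 19\right) I{\left(0 - -5,-10 \right)} = \left(\left(-1 - 1\right)^{4} - 19\right) 4 \left(0 - -5\right) = \left(\left(-1 - 1\right)^{4} - 19\right) 4 \left(0 + 5\right) = \left(\left(-2\right)^{4} - 19\right) 4 \cdot 5 = \left(16 - 19\right) 20 = \left(-3\right) 20 = -60$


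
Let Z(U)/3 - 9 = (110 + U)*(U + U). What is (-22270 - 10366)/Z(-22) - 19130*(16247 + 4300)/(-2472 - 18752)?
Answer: 2277956318627/122982468 ≈ 18523.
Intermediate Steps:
Z(U) = 27 + 6*U*(110 + U) (Z(U) = 27 + 3*((110 + U)*(U + U)) = 27 + 3*((110 + U)*(2*U)) = 27 + 3*(2*U*(110 + U)) = 27 + 6*U*(110 + U))
(-22270 - 10366)/Z(-22) - 19130*(16247 + 4300)/(-2472 - 18752) = (-22270 - 10366)/(27 + 6*(-22)**2 + 660*(-22)) - 19130*(16247 + 4300)/(-2472 - 18752) = -32636/(27 + 6*484 - 14520) - 19130/((-21224/20547)) = -32636/(27 + 2904 - 14520) - 19130/((-21224*1/20547)) = -32636/(-11589) - 19130/(-21224/20547) = -32636*(-1/11589) - 19130*(-20547/21224) = 32636/11589 + 196532055/10612 = 2277956318627/122982468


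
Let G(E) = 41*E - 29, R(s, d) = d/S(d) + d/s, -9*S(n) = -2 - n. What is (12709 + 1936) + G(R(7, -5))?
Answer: 106412/7 ≈ 15202.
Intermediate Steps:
S(n) = 2/9 + n/9 (S(n) = -(-2 - n)/9 = 2/9 + n/9)
R(s, d) = d/s + d/(2/9 + d/9) (R(s, d) = d/(2/9 + d/9) + d/s = d/s + d/(2/9 + d/9))
G(E) = -29 + 41*E
(12709 + 1936) + G(R(7, -5)) = (12709 + 1936) + (-29 + 41*(-5*(2 - 5 + 9*7)/(7*(2 - 5)))) = 14645 + (-29 + 41*(-5*⅐*(2 - 5 + 63)/(-3))) = 14645 + (-29 + 41*(-5*⅐*(-⅓)*60)) = 14645 + (-29 + 41*(100/7)) = 14645 + (-29 + 4100/7) = 14645 + 3897/7 = 106412/7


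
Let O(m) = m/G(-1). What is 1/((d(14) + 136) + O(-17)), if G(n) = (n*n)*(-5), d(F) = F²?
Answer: 5/1677 ≈ 0.0029815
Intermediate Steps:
G(n) = -5*n² (G(n) = n²*(-5) = -5*n²)
O(m) = -m/5 (O(m) = m/((-5*(-1)²)) = m/((-5*1)) = m/(-5) = m*(-⅕) = -m/5)
1/((d(14) + 136) + O(-17)) = 1/((14² + 136) - ⅕*(-17)) = 1/((196 + 136) + 17/5) = 1/(332 + 17/5) = 1/(1677/5) = 5/1677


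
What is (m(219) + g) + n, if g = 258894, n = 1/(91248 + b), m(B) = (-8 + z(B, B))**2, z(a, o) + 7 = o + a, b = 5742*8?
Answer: 60062310433/137184 ≈ 4.3782e+5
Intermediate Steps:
b = 45936
z(a, o) = -7 + a + o (z(a, o) = -7 + (o + a) = -7 + (a + o) = -7 + a + o)
m(B) = (-15 + 2*B)**2 (m(B) = (-8 + (-7 + B + B))**2 = (-8 + (-7 + 2*B))**2 = (-15 + 2*B)**2)
n = 1/137184 (n = 1/(91248 + 45936) = 1/137184 ≈ 7.2895e-6)
(m(219) + g) + n = ((-15 + 2*219)**2 + 258894) + 1/137184 = ((-15 + 438)**2 + 258894) + 1/137184 = (423**2 + 258894) + 1/137184 = (178929 + 258894) + 1/137184 = 437823 + 1/137184 = 60062310433/137184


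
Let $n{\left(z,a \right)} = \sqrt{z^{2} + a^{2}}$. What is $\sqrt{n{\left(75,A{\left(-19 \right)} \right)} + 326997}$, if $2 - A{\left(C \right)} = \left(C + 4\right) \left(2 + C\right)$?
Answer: $\sqrt{326997 + \sqrt{69634}} \approx 572.07$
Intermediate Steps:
$A{\left(C \right)} = 2 - \left(2 + C\right) \left(4 + C\right)$ ($A{\left(C \right)} = 2 - \left(C + 4\right) \left(2 + C\right) = 2 - \left(4 + C\right) \left(2 + C\right) = 2 - \left(2 + C\right) \left(4 + C\right)$)
$n{\left(z,a \right)} = \sqrt{a^{2} + z^{2}}$
$\sqrt{n{\left(75,A{\left(-19 \right)} \right)} + 326997} = \sqrt{\sqrt{\left(-6 - \left(-19\right)^{2} - -114\right)^{2} + 75^{2}} + 326997} = \sqrt{\sqrt{\left(-6 - 361 + 114\right)^{2} + 5625} + 326997} = \sqrt{\sqrt{\left(-253\right)^{2} + 5625} + 326997} = \sqrt{\sqrt{64009 + 5625} + 326997} = \sqrt{\sqrt{69634} + 326997} = \sqrt{326997 + \sqrt{69634}}$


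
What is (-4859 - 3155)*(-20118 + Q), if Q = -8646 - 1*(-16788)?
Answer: 95975664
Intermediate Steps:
Q = 8142 (Q = -8646 + 16788 = 8142)
(-4859 - 3155)*(-20118 + Q) = (-4859 - 3155)*(-20118 + 8142) = -8014*(-11976) = 95975664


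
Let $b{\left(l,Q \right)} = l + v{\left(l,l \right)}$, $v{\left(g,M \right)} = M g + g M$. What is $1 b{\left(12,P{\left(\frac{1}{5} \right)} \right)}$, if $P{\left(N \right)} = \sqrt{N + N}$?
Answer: $300$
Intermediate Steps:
$P{\left(N \right)} = \sqrt{2} \sqrt{N}$ ($P{\left(N \right)} = \sqrt{2 N} = \sqrt{2} \sqrt{N}$)
$v{\left(g,M \right)} = 2 M g$ ($v{\left(g,M \right)} = M g + M g = 2 M g$)
$b{\left(l,Q \right)} = l + 2 l^{2}$ ($b{\left(l,Q \right)} = l + 2 l l = l + 2 l^{2}$)
$1 b{\left(12,P{\left(\frac{1}{5} \right)} \right)} = 1 \cdot 12 \left(1 + 2 \cdot 12\right) = 1 \cdot 12 \left(1 + 24\right) = 1 \cdot 12 \cdot 25 = 1 \cdot 300 = 300$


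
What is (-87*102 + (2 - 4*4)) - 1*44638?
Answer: -53526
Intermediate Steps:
(-87*102 + (2 - 4*4)) - 1*44638 = (-8874 + (2 - 16)) - 44638 = (-8874 - 14) - 44638 = -8888 - 44638 = -53526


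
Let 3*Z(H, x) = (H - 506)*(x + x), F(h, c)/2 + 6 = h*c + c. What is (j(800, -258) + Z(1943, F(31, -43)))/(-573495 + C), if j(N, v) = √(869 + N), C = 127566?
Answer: 2647912/445929 - √1669/445929 ≈ 5.9379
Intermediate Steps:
F(h, c) = -12 + 2*c + 2*c*h (F(h, c) = -12 + 2*(h*c + c) = -12 + 2*(c*h + c) = -12 + 2*(c + c*h) = -12 + (2*c + 2*c*h) = -12 + 2*c + 2*c*h)
Z(H, x) = 2*x*(-506 + H)/3 (Z(H, x) = ((H - 506)*(x + x))/3 = ((-506 + H)*(2*x))/3 = (2*x*(-506 + H))/3 = 2*x*(-506 + H)/3)
(j(800, -258) + Z(1943, F(31, -43)))/(-573495 + C) = (√(869 + 800) + 2*(-12 + 2*(-43) + 2*(-43)*31)*(-506 + 1943)/3)/(-573495 + 127566) = (√1669 + (⅔)*(-12 - 86 - 2666)*1437)/(-445929) = (√1669 + (⅔)*(-2764)*1437)*(-1/445929) = (√1669 - 2647912)*(-1/445929) = (-2647912 + √1669)*(-1/445929) = 2647912/445929 - √1669/445929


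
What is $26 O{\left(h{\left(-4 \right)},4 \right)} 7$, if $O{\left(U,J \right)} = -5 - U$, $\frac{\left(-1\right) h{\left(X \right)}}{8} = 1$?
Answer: $546$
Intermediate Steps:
$h{\left(X \right)} = -8$ ($h{\left(X \right)} = \left(-8\right) 1 = -8$)
$26 O{\left(h{\left(-4 \right)},4 \right)} 7 = 26 \left(-5 - -8\right) 7 = 26 \left(-5 + 8\right) 7 = 26 \cdot 3 \cdot 7 = 78 \cdot 7 = 546$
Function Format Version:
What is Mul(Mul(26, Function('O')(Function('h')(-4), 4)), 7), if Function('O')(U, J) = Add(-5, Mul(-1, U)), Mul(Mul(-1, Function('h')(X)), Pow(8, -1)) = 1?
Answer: 546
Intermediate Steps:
Function('h')(X) = -8 (Function('h')(X) = Mul(-8, 1) = -8)
Mul(Mul(26, Function('O')(Function('h')(-4), 4)), 7) = Mul(Mul(26, Add(-5, Mul(-1, -8))), 7) = Mul(Mul(26, Add(-5, 8)), 7) = Mul(Mul(26, 3), 7) = Mul(78, 7) = 546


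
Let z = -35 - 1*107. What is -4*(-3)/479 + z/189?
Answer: -65750/90531 ≈ -0.72627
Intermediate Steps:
z = -142 (z = -35 - 107 = -142)
-4*(-3)/479 + z/189 = -4*(-3)/479 - 142/189 = 12*(1/479) - 142*1/189 = 12/479 - 142/189 = -65750/90531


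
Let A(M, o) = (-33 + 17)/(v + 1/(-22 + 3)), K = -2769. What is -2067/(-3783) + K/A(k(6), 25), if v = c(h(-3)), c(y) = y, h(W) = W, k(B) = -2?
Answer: -7781141/14744 ≈ -527.75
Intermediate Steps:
v = -3
A(M, o) = 152/29 (A(M, o) = (-33 + 17)/(-3 + 1/(-22 + 3)) = -16/(-3 + 1/(-19)) = -16/(-3 - 1/19) = -16/(-58/19) = -16*(-19/58) = 152/29)
-2067/(-3783) + K/A(k(6), 25) = -2067/(-3783) - 2769/152/29 = -2067*(-1/3783) - 2769*29/152 = 53/97 - 80301/152 = -7781141/14744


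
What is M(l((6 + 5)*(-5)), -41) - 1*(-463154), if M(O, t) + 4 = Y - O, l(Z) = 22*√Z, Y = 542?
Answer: 463692 - 22*I*√55 ≈ 4.6369e+5 - 163.16*I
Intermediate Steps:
M(O, t) = 538 - O (M(O, t) = -4 + (542 - O) = 538 - O)
M(l((6 + 5)*(-5)), -41) - 1*(-463154) = (538 - 22*√((6 + 5)*(-5))) - 1*(-463154) = (538 - 22*√(11*(-5))) + 463154 = (538 - 22*√(-55)) + 463154 = (538 - 22*I*√55) + 463154 = 463692 - 22*I*√55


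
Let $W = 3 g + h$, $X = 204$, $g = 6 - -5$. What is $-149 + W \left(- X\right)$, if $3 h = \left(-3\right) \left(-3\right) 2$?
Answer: $-8105$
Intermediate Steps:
$h = 6$ ($h = \frac{\left(-3\right) \left(-3\right) 2}{3} = \frac{9 \cdot 2}{3} = \frac{1}{3} \cdot 18 = 6$)
$g = 11$ ($g = 6 + 5 = 11$)
$W = 39$ ($W = 3 \cdot 11 + 6 = 33 + 6 = 39$)
$-149 + W \left(- X\right) = -149 + 39 \left(\left(-1\right) 204\right) = -149 + 39 \left(-204\right) = -149 - 7956 = -8105$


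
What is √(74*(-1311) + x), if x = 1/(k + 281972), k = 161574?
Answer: I*√19085860511566078/443546 ≈ 311.47*I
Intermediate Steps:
x = 1/443546 (x = 1/(161574 + 281972) = 1/443546 ≈ 2.2546e-6)
√(74*(-1311) + x) = √(74*(-1311) + 1/443546) = √(-97014 + 1/443546) = √(-43030171643/443546) = I*√19085860511566078/443546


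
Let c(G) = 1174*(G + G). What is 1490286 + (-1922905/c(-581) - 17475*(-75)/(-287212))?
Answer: 36494341030049761/24488197741 ≈ 1.4903e+6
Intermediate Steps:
c(G) = 2348*G (c(G) = 1174*(2*G) = 2348*G)
1490286 + (-1922905/c(-581) - 17475*(-75)/(-287212)) = 1490286 + (-1922905/(2348*(-581)) - 17475*(-75)/(-287212)) = 1490286 + (-1922905/(-1364188) + 1310625*(-1/287212)) = 1490286 + (-1922905*(-1/1364188) - 1310625/287212) = 1490286 + (1922905/1364188 - 1310625/287212) = 1490286 - 77228594165/24488197741 = 36494341030049761/24488197741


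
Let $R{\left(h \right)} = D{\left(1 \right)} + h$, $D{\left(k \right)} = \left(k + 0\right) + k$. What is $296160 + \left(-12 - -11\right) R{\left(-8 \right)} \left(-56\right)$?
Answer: $295824$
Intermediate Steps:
$D{\left(k \right)} = 2 k$ ($D{\left(k \right)} = k + k = 2 k$)
$R{\left(h \right)} = 2 + h$ ($R{\left(h \right)} = 2 \cdot 1 + h = 2 + h$)
$296160 + \left(-12 - -11\right) R{\left(-8 \right)} \left(-56\right) = 296160 + \left(-12 - -11\right) \left(2 - 8\right) \left(-56\right) = 296160 + \left(-12 + 11\right) \left(-6\right) \left(-56\right) = 296160 + \left(-1\right) \left(-6\right) \left(-56\right) = 296160 + 6 \left(-56\right) = 296160 - 336 = 295824$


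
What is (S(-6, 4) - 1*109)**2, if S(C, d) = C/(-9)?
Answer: 105625/9 ≈ 11736.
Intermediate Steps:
S(C, d) = -C/9 (S(C, d) = C*(-1/9) = -C/9)
(S(-6, 4) - 1*109)**2 = (-1/9*(-6) - 1*109)**2 = (2/3 - 109)**2 = (-325/3)**2 = 105625/9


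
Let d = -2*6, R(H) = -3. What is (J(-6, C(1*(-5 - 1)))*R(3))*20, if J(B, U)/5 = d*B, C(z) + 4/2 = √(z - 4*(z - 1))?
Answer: -21600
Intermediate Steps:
d = -12
C(z) = -2 + √(4 - 3*z) (C(z) = -2 + √(z - 4*(z - 1)) = -2 + √(z - 4*(-1 + z)) = -2 + √(z + (4 - 4*z)) = -2 + √(4 - 3*z))
J(B, U) = -60*B (J(B, U) = 5*(-12*B) = -60*B)
(J(-6, C(1*(-5 - 1)))*R(3))*20 = (-60*(-6)*(-3))*20 = (360*(-3))*20 = -1080*20 = -21600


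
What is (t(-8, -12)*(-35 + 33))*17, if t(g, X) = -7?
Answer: 238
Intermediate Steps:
(t(-8, -12)*(-35 + 33))*17 = -7*(-35 + 33)*17 = -7*(-2)*17 = 14*17 = 238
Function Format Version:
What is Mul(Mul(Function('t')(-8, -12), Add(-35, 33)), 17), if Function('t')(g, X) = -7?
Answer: 238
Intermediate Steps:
Mul(Mul(Function('t')(-8, -12), Add(-35, 33)), 17) = Mul(Mul(-7, Add(-35, 33)), 17) = Mul(Mul(-7, -2), 17) = Mul(14, 17) = 238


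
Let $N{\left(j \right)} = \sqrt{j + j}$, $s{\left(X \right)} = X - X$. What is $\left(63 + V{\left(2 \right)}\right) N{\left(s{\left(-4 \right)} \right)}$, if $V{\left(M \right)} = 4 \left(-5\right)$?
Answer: $0$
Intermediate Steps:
$s{\left(X \right)} = 0$
$N{\left(j \right)} = \sqrt{2} \sqrt{j}$ ($N{\left(j \right)} = \sqrt{2 j} = \sqrt{2} \sqrt{j}$)
$V{\left(M \right)} = -20$
$\left(63 + V{\left(2 \right)}\right) N{\left(s{\left(-4 \right)} \right)} = \left(63 - 20\right) \sqrt{2} \sqrt{0} = 43 \sqrt{2} \cdot 0 = 43 \cdot 0 = 0$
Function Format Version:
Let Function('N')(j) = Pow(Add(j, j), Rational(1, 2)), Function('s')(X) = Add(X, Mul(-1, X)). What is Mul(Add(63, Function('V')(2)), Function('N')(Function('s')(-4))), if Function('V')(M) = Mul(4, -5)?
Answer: 0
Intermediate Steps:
Function('s')(X) = 0
Function('N')(j) = Mul(Pow(2, Rational(1, 2)), Pow(j, Rational(1, 2))) (Function('N')(j) = Pow(Mul(2, j), Rational(1, 2)) = Mul(Pow(2, Rational(1, 2)), Pow(j, Rational(1, 2))))
Function('V')(M) = -20
Mul(Add(63, Function('V')(2)), Function('N')(Function('s')(-4))) = Mul(Add(63, -20), Mul(Pow(2, Rational(1, 2)), Pow(0, Rational(1, 2)))) = Mul(43, Mul(Pow(2, Rational(1, 2)), 0)) = Mul(43, 0) = 0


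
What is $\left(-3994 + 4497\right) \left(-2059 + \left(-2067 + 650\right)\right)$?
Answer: $-1748428$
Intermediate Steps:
$\left(-3994 + 4497\right) \left(-2059 + \left(-2067 + 650\right)\right) = 503 \left(-2059 - 1417\right) = 503 \left(-3476\right) = -1748428$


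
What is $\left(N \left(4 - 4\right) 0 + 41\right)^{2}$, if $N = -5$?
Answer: $1681$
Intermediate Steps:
$\left(N \left(4 - 4\right) 0 + 41\right)^{2} = \left(- 5 \left(4 - 4\right) 0 + 41\right)^{2} = \left(\left(-5\right) 0 \cdot 0 + 41\right)^{2} = \left(0 \cdot 0 + 41\right)^{2} = \left(0 + 41\right)^{2} = 41^{2} = 1681$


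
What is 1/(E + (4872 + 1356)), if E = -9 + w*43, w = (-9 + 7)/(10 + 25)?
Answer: 35/217579 ≈ 0.00016086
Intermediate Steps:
w = -2/35 ≈ -0.057143
E = -401/35 (E = -9 - 2/35*43 = -9 - 86/35 = -401/35 ≈ -11.457)
1/(E + (4872 + 1356)) = 1/(-401/35 + (4872 + 1356)) = 1/(-401/35 + 6228) = 1/(217579/35) = 35/217579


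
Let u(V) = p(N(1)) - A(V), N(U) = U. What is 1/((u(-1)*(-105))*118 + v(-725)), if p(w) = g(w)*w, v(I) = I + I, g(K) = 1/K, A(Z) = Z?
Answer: -1/26230 ≈ -3.8124e-5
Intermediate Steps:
v(I) = 2*I
p(w) = 1 (p(w) = w/w = 1)
u(V) = 1 - V
1/((u(-1)*(-105))*118 + v(-725)) = 1/(((1 - 1*(-1))*(-105))*118 + 2*(-725)) = 1/(((1 + 1)*(-105))*118 - 1450) = 1/((2*(-105))*118 - 1450) = 1/(-210*118 - 1450) = 1/(-24780 - 1450) = 1/(-26230) = -1/26230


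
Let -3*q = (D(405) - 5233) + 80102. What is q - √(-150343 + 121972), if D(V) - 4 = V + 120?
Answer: -75398/3 - 7*I*√579 ≈ -25133.0 - 168.44*I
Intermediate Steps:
D(V) = 124 + V (D(V) = 4 + (V + 120) = 4 + (120 + V) = 124 + V)
q = -75398/3 (q = -(((124 + 405) - 5233) + 80102)/3 = -((529 - 5233) + 80102)/3 = -(-4704 + 80102)/3 = -⅓*75398 = -75398/3 ≈ -25133.)
q - √(-150343 + 121972) = -75398/3 - √(-150343 + 121972) = -75398/3 - √(-28371) = -75398/3 - 7*I*√579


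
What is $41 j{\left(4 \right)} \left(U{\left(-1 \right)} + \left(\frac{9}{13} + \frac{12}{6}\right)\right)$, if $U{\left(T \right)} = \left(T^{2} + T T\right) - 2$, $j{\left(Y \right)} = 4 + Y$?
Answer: $\frac{11480}{13} \approx 883.08$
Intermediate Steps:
$U{\left(T \right)} = -2 + 2 T^{2}$ ($U{\left(T \right)} = \left(T^{2} + T^{2}\right) - 2 = 2 T^{2} - 2 = -2 + 2 T^{2}$)
$41 j{\left(4 \right)} \left(U{\left(-1 \right)} + \left(\frac{9}{13} + \frac{12}{6}\right)\right) = 41 \left(4 + 4\right) \left(\left(-2 + 2 \left(-1\right)^{2}\right) + \left(\frac{9}{13} + \frac{12}{6}\right)\right) = 41 \cdot 8 \left(\left(-2 + 2 \cdot 1\right) + \left(9 \cdot \frac{1}{13} + 12 \cdot \frac{1}{6}\right)\right) = 41 \cdot 8 \left(\left(-2 + 2\right) + \left(\frac{9}{13} + 2\right)\right) = 41 \cdot 8 \left(0 + \frac{35}{13}\right) = 41 \cdot 8 \cdot \frac{35}{13} = 41 \cdot \frac{280}{13} = \frac{11480}{13}$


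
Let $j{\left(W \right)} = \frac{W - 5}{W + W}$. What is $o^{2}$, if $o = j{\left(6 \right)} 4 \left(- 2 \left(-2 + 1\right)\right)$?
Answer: $\frac{4}{9} \approx 0.44444$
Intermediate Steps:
$j{\left(W \right)} = \frac{-5 + W}{2 W}$
$o = \frac{2}{3}$ ($o = \frac{-5 + 6}{2 \cdot 6} \cdot 4 \left(- 2 \left(-2 + 1\right)\right) = \frac{1}{2} \cdot \frac{1}{6} \cdot 1 \cdot 4 \left(\left(-2\right) \left(-1\right)\right) = \frac{1}{12} \cdot 4 \cdot 2 = \frac{1}{3} \cdot 2 = \frac{2}{3} \approx 0.66667$)
$o^{2} = \left(\frac{2}{3}\right)^{2} = \frac{4}{9}$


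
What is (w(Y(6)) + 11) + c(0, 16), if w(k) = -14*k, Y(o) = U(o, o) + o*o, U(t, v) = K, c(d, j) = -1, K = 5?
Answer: -564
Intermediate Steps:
U(t, v) = 5
Y(o) = 5 + o**2 (Y(o) = 5 + o*o = 5 + o**2)
(w(Y(6)) + 11) + c(0, 16) = (-14*(5 + 6**2) + 11) - 1 = (-14*(5 + 36) + 11) - 1 = (-14*41 + 11) - 1 = (-574 + 11) - 1 = -563 - 1 = -564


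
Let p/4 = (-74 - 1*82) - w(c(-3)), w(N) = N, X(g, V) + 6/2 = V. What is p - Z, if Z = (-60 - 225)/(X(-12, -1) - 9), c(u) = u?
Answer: -8241/13 ≈ -633.92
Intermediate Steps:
X(g, V) = -3 + V
p = -612 (p = 4*((-74 - 1*82) - 1*(-3)) = 4*((-74 - 82) + 3) = 4*(-156 + 3) = 4*(-153) = -612)
Z = 285/13 (Z = (-60 - 225)/((-3 - 1) - 9) = -285/(-4 - 9) = -285/(-13) = -285*(-1/13) = 285/13 ≈ 21.923)
p - Z = -612 - 1*285/13 = -612 - 285/13 = -8241/13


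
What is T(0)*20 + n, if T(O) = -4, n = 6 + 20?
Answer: -54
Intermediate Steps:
n = 26
T(0)*20 + n = -4*20 + 26 = -80 + 26 = -54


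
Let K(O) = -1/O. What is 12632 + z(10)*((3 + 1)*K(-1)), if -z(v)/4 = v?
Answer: 12472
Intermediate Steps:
z(v) = -4*v
12632 + z(10)*((3 + 1)*K(-1)) = 12632 + (-4*10)*((3 + 1)*(-1/(-1))) = 12632 - 160*(-1*(-1)) = 12632 - 160 = 12472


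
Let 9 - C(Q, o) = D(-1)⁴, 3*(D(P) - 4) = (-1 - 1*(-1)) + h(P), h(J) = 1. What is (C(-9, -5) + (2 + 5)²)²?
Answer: 569442769/6561 ≈ 86792.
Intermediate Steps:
D(P) = 13/3 (D(P) = 4 + ((-1 - 1*(-1)) + 1)/3 = 4 + ((-1 + 1) + 1)/3 = 4 + (0 + 1)/3 = 4 + (⅓)*1 = 4 + ⅓ = 13/3)
C(Q, o) = -27832/81 (C(Q, o) = 9 - (13/3)⁴ = 9 - 1*28561/81 = 9 - 28561/81 = -27832/81)
(C(-9, -5) + (2 + 5)²)² = (-27832/81 + (2 + 5)²)² = (-27832/81 + 7²)² = (-27832/81 + 49)² = (-23863/81)² = 569442769/6561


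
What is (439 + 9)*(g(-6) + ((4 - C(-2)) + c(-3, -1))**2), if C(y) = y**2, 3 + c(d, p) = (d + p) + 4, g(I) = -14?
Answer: -2240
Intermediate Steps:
c(d, p) = 1 + d + p (c(d, p) = -3 + ((d + p) + 4) = -3 + (4 + d + p) = 1 + d + p)
(439 + 9)*(g(-6) + ((4 - C(-2)) + c(-3, -1))**2) = (439 + 9)*(-14 + ((4 - 1*(-2)**2) + (1 - 3 - 1))**2) = 448*(-14 + ((4 - 1*4) - 3)**2) = 448*(-14 + ((4 - 4) - 3)**2) = 448*(-14 + (0 - 3)**2) = 448*(-14 + (-3)**2) = 448*(-14 + 9) = 448*(-5) = -2240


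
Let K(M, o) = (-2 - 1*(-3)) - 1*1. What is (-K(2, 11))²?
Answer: 0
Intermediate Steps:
K(M, o) = 0 (K(M, o) = (-2 + 3) - 1 = 1 - 1 = 0)
(-K(2, 11))² = (-1*0)² = 0² = 0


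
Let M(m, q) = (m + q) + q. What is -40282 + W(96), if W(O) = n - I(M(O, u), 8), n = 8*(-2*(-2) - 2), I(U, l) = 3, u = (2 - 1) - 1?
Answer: -40269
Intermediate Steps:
u = 0 (u = 1 - 1 = 0)
M(m, q) = m + 2*q
n = 16 (n = 8*(4 - 2) = 8*2 = 16)
W(O) = 13 (W(O) = 16 - 1*3 = 16 - 3 = 13)
-40282 + W(96) = -40282 + 13 = -40269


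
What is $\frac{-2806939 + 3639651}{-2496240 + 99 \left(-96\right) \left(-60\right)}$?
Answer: $- \frac{104089}{240750} \approx -0.43235$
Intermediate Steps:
$\frac{-2806939 + 3639651}{-2496240 + 99 \left(-96\right) \left(-60\right)} = \frac{832712}{-2496240 - -570240} = \frac{832712}{-2496240 + 570240} = \frac{832712}{-1926000} = 832712 \left(- \frac{1}{1926000}\right) = - \frac{104089}{240750}$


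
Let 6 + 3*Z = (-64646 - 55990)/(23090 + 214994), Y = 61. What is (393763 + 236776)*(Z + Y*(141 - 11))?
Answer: 42504853327495/8503 ≈ 4.9988e+9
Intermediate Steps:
Z = -129095/59521 (Z = -2 + ((-64646 - 55990)/(23090 + 214994))/3 = -2 + (-120636/238084)/3 = -2 + (-120636*1/238084)/3 = -2 + (1/3)*(-30159/59521) = -2 - 10053/59521 = -129095/59521 ≈ -2.1689)
(393763 + 236776)*(Z + Y*(141 - 11)) = (393763 + 236776)*(-129095/59521 + 61*(141 - 11)) = 630539*(-129095/59521 + 61*130) = 630539*(-129095/59521 + 7930) = 630539*(471872435/59521) = 42504853327495/8503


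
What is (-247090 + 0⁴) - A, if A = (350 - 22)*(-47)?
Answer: -231674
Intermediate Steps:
A = -15416 (A = 328*(-47) = -15416)
(-247090 + 0⁴) - A = (-247090 + 0⁴) - 1*(-15416) = (-247090 + 0) + 15416 = -247090 + 15416 = -231674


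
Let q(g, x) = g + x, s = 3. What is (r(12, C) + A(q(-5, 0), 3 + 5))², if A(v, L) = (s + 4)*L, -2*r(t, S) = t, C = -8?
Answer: 2500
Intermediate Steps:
r(t, S) = -t/2
A(v, L) = 7*L (A(v, L) = (3 + 4)*L = 7*L)
(r(12, C) + A(q(-5, 0), 3 + 5))² = (-½*12 + 7*(3 + 5))² = (-6 + 7*8)² = (-6 + 56)² = 50² = 2500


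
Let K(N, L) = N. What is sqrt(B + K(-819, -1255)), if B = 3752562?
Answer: sqrt(3751743) ≈ 1936.9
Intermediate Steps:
sqrt(B + K(-819, -1255)) = sqrt(3752562 - 819) = sqrt(3751743)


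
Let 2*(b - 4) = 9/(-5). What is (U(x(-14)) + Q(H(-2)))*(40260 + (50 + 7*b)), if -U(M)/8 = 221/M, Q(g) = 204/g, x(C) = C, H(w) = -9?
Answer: 146269632/35 ≈ 4.1791e+6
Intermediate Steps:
b = 31/10 (b = 4 + (9/(-5))/2 = 4 + (9*(-⅕))/2 = 4 + (½)*(-9/5) = 4 - 9/10 = 31/10 ≈ 3.1000)
U(M) = -1768/M
(U(x(-14)) + Q(H(-2)))*(40260 + (50 + 7*b)) = (-1768/(-14) + 204/(-9))*(40260 + (50 + 7*(31/10))) = (-1768*(-1/14) + 204*(-⅑))*(40260 + (50 + 217/10)) = (884/7 - 68/3)*(40260 + 717/10) = (2176/21)*(403317/10) = 146269632/35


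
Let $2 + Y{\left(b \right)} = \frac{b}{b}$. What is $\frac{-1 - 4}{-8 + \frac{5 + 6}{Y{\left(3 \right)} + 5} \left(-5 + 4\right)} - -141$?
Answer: $\frac{6083}{43} \approx 141.47$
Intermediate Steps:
$Y{\left(b \right)} = -1$ ($Y{\left(b \right)} = -2 + \frac{b}{b} = -2 + 1 = -1$)
$\frac{-1 - 4}{-8 + \frac{5 + 6}{Y{\left(3 \right)} + 5} \left(-5 + 4\right)} - -141 = \frac{-1 - 4}{-8 + \frac{5 + 6}{-1 + 5} \left(-5 + 4\right)} - -141 = - \frac{5}{-8 + \frac{11}{4} \left(-1\right)} + 141 = - \frac{5}{-8 - \frac{11}{4}} + 141 = - \frac{5}{- \frac{43}{4}} + 141 = \left(-5\right) \left(- \frac{4}{43}\right) + 141 = \frac{20}{43} + 141 = \frac{6083}{43}$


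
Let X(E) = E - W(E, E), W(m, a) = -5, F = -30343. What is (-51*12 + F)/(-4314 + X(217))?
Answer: 30955/4092 ≈ 7.5648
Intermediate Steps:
X(E) = 5 + E (X(E) = E - 1*(-5) = E + 5 = 5 + E)
(-51*12 + F)/(-4314 + X(217)) = (-51*12 - 30343)/(-4314 + (5 + 217)) = (-612 - 30343)/(-4314 + 222) = -30955/(-4092) = -30955*(-1/4092) = 30955/4092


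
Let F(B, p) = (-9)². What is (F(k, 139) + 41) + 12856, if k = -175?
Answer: 12978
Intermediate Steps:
F(B, p) = 81
(F(k, 139) + 41) + 12856 = (81 + 41) + 12856 = 122 + 12856 = 12978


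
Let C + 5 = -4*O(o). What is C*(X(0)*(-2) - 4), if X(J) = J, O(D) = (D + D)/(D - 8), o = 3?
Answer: ⅘ ≈ 0.80000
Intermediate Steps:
O(D) = 2*D/(-8 + D) (O(D) = (2*D)/(-8 + D) = 2*D/(-8 + D))
C = -⅕ (C = -5 - 8*3/(-8 + 3) = -5 - 8*3/(-5) = -5 - 8*3*(-1)/5 = -5 - 4*(-6/5) = -5 + 24/5 = -⅕ ≈ -0.20000)
C*(X(0)*(-2) - 4) = -(0*(-2) - 4)/5 = -(0 - 4)/5 = -⅕*(-4) = ⅘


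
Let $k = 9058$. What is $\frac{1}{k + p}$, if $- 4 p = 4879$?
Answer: $\frac{4}{31353} \approx 0.00012758$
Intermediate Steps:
$p = - \frac{4879}{4}$ ($p = \left(- \frac{1}{4}\right) 4879 = - \frac{4879}{4} \approx -1219.8$)
$\frac{1}{k + p} = \frac{1}{9058 - \frac{4879}{4}} = \frac{1}{\frac{31353}{4}} = \frac{4}{31353}$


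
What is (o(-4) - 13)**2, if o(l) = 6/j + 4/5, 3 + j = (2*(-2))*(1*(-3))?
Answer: 29929/225 ≈ 133.02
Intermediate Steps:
j = 9 (j = -3 + (2*(-2))*(1*(-3)) = -3 - 4*(-3) = -3 + 12 = 9)
o(l) = 22/15 (o(l) = 6/9 + 4/5 = 6*(1/9) + 4*(1/5) = 2/3 + 4/5 = 22/15)
(o(-4) - 13)**2 = (22/15 - 13)**2 = (-173/15)**2 = 29929/225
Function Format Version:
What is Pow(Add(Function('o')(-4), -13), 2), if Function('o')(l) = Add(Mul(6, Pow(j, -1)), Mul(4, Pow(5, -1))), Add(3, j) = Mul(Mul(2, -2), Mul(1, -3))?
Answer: Rational(29929, 225) ≈ 133.02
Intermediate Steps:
j = 9 (j = Add(-3, Mul(Mul(2, -2), Mul(1, -3))) = Add(-3, Mul(-4, -3)) = Add(-3, 12) = 9)
Function('o')(l) = Rational(22, 15) (Function('o')(l) = Add(Mul(6, Pow(9, -1)), Mul(4, Pow(5, -1))) = Add(Mul(6, Rational(1, 9)), Mul(4, Rational(1, 5))) = Add(Rational(2, 3), Rational(4, 5)) = Rational(22, 15))
Pow(Add(Function('o')(-4), -13), 2) = Pow(Add(Rational(22, 15), -13), 2) = Pow(Rational(-173, 15), 2) = Rational(29929, 225)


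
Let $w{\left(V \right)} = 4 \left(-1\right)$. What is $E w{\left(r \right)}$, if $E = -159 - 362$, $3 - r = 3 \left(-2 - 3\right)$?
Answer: $2084$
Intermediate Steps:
$r = 18$ ($r = 3 - 3 \left(-2 - 3\right) = 3 - 3 \left(-5\right) = 3 - -15 = 3 + 15 = 18$)
$E = -521$
$w{\left(V \right)} = -4$
$E w{\left(r \right)} = \left(-521\right) \left(-4\right) = 2084$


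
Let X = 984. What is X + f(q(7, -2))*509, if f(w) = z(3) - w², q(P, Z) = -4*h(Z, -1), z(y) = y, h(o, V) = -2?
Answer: -30065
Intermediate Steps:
q(P, Z) = 8 (q(P, Z) = -4*(-2) = 8)
f(w) = 3 - w²
X + f(q(7, -2))*509 = 984 + (3 - 1*8²)*509 = 984 + (3 - 1*64)*509 = 984 + (3 - 64)*509 = 984 - 61*509 = 984 - 31049 = -30065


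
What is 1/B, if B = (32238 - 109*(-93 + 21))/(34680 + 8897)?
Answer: 43577/40086 ≈ 1.0871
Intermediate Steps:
B = 40086/43577 (B = (32238 - 109*(-72))/43577 = (32238 + 7848)*(1/43577) = 40086*(1/43577) = 40086/43577 ≈ 0.91989)
1/B = 1/(40086/43577) = 43577/40086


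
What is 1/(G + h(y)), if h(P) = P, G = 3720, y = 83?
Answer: 1/3803 ≈ 0.00026295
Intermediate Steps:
1/(G + h(y)) = 1/(3720 + 83) = 1/3803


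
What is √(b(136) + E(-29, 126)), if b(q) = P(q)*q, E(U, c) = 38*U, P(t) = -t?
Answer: I*√19598 ≈ 139.99*I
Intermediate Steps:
b(q) = -q² (b(q) = (-q)*q = -q²)
√(b(136) + E(-29, 126)) = √(-1*136² + 38*(-29)) = √(-1*18496 - 1102) = √(-18496 - 1102) = √(-19598) = I*√19598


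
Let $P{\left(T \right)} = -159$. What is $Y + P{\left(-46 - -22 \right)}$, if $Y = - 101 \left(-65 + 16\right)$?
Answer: $4790$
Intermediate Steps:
$Y = 4949$ ($Y = \left(-101\right) \left(-49\right) = 4949$)
$Y + P{\left(-46 - -22 \right)} = 4949 - 159 = 4790$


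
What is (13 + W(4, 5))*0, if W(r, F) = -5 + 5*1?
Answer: 0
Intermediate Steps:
W(r, F) = 0 (W(r, F) = -5 + 5 = 0)
(13 + W(4, 5))*0 = (13 + 0)*0 = 13*0 = 0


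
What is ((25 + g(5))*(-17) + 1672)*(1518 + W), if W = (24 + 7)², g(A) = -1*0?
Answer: 3091313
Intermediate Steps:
g(A) = 0
W = 961 (W = 31² = 961)
((25 + g(5))*(-17) + 1672)*(1518 + W) = ((25 + 0)*(-17) + 1672)*(1518 + 961) = (25*(-17) + 1672)*2479 = (-425 + 1672)*2479 = 1247*2479 = 3091313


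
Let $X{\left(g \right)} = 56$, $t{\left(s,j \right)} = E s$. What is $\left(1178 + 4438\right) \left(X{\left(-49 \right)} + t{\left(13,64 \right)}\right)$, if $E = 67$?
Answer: $5206032$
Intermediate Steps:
$t{\left(s,j \right)} = 67 s$
$\left(1178 + 4438\right) \left(X{\left(-49 \right)} + t{\left(13,64 \right)}\right) = \left(1178 + 4438\right) \left(56 + 67 \cdot 13\right) = 5616 \left(56 + 871\right) = 5616 \cdot 927 = 5206032$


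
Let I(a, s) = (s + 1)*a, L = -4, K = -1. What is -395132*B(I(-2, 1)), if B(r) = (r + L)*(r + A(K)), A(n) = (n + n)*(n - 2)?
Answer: 6322112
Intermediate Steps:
A(n) = 2*n*(-2 + n) (A(n) = (2*n)*(-2 + n) = 2*n*(-2 + n))
I(a, s) = a*(1 + s) (I(a, s) = (1 + s)*a = a*(1 + s))
B(r) = (-4 + r)*(6 + r) (B(r) = (r - 4)*(r + 2*(-1)*(-2 - 1)) = (-4 + r)*(r + 2*(-1)*(-3)) = (-4 + r)*(r + 6) = (-4 + r)*(6 + r))
-395132*B(I(-2, 1)) = -395132*(-24 + (-2*(1 + 1))² + 2*(-2*(1 + 1))) = -395132*(-24 + (-2*2)² + 2*(-2*2)) = -395132*(-24 + (-4)² + 2*(-4)) = -395132*(-24 + 16 - 8) = -395132*(-16) = 6322112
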